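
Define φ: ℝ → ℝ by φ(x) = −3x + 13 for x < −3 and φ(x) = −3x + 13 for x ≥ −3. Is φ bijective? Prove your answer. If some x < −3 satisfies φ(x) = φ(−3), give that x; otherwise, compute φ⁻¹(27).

-14/3

Both pieces are strictly decreasing (slopes −3 and −3), so each is injective on its own interval.
The left piece maps (−∞, −3) onto (22, ∞); the right piece maps [−3, ∞) onto (−∞, 22].
Since 22 = 22, the images partition ℝ: φ is injective and surjective, hence bijective.
Because the two images are disjoint, no x < −3 has φ(x) = φ(−3), so we compute φ⁻¹(27): 27 lies in (22, ∞), so solve −3x + 13 = 27: x = (27 − 13)/(−3) = −14/3.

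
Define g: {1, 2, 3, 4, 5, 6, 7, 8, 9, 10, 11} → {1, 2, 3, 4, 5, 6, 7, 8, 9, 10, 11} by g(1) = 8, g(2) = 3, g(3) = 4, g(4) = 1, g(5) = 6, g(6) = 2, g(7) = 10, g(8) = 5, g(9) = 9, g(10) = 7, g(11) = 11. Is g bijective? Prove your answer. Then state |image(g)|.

The values 8, 3, 4, 1, 6, 2, 10, 5, 9, 7, 11 are a permutation of {1, 2, 3, 4, 5, 6, 7, 8, 9, 10, 11}: each element appears exactly once.
So g is injective and surjective, hence bijective.
The image of g is {1, 2, 3, 4, 5, 6, 7, 8, 9, 10, 11}, which has 11 elements.

11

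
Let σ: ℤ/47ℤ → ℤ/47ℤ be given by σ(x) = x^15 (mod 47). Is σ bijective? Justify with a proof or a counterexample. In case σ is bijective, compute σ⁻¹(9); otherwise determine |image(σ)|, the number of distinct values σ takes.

Since 47 is prime, the nonzero elements of ℤ/47ℤ form a cyclic group of order 46.
As gcd(15, 46) = 1, raising to the 15th power is a bijection on this group: if s^15 ≡ t^15 then (st^{−1})^15 = 1, and the only element of order dividing gcd(15, 46) = 1 is 1, so s = t.
With σ(0) = 0 this makes σ injective on all of ℤ/47ℤ, hence bijective (finite equal-size domain and codomain). In particular σ is bijective.
Since σ is bijective, we find the preimage of 9. The inverse of x ↦ x^15 on (ℤ/47ℤ)^× is x ↦ x^43, because 15·43 = 645 = 14·46 + 1 ≡ 1 (mod 46) and x^{46} = 1 for x ≠ 0 (Fermat). So σ⁻¹(9) = 9^43 mod 47.
Repeated squaring mod 47: 9^1 ≡ 9, 9^2 ≡ 9² = 81 ≡ 34, 9^4 ≡ 34² = 1156 ≡ 28, 9^8 ≡ 28² = 784 ≡ 32, 9^16 ≡ 32² = 1024 ≡ 37, 9^32 ≡ 37² = 1369 ≡ 6. Since 43 = 32 + 8 + 2 + 1, 9^43 ≡ 6·32·34·9: 6·32 = 192 ≡ 4, then 4·34 = 136 ≡ 42, then 42·9 = 378 ≡ 2. So 9^43 ≡ 2 (mod 47).
Hence σ⁻¹(9) = 2.

2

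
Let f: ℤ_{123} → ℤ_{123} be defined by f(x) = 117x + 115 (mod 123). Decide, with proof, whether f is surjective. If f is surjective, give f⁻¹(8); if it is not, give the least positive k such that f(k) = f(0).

Recall that f is surjective if every y in the codomain equals f(x) for some x in the domain.
Since gcd(117, 123) = 3, we have 117x ≡ 0 (mod 3) for all x, so f(x) ≡ 1 (mod 3).
But 0 ≢ 1 (mod 3), so 0 ∈ ℤ_{123} has no preimage. Thus f is not surjective.
Since f is not surjective, we find the least positive k with f(k) = f(0): this means 117k ≡ 0 (mod 123), i.e. 123 ∣ 117k. Since gcd(117, 123) = 3, dividing through by 3 this holds exactly when 41 ∣ 39k, and as gcd(39, 41) = 1, exactly when 41 ∣ k.
The smallest positive such k is 41.

41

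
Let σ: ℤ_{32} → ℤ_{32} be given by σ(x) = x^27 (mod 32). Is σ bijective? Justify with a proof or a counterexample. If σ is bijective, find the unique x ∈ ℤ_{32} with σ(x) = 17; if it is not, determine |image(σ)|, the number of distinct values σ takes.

σ(0) = 0^27 = 0.
σ(2): Repeated squaring mod 32: 2^1 ≡ 2, 2^2 ≡ 2² = 4, 2^4 ≡ 4² = 16, 2^8 ≡ 16² = 256 ≡ 0, 2^16 ≡ 0² = 0. Since 27 = 16 + 8 + 2 + 1, 2^27 ≡ 0·0·4·2: 0·0 = 0, then 0·4 = 0, then 0·2 = 0. So 2^27 ≡ 0 (mod 32).
So σ(0) = σ(2) = 0 while 0 ≠ 2, therefore σ is not injective, hence not bijective.
Since σ is not bijective, we determine |image(σ)|. Computing x^27 mod 32 for each x (by repeated squaring, reducing mod 32 at every step), the values σ(0), σ(1), …, σ(31) are: 0, 1, 0, 27, 0, 29, 0, 23, 0, 25, 0, 19, 0, 21, 0, 15, 0, 17, 0, 11, 0, 13, 0, 7, 0, 9, 0, 3, 0, 5, 0, 31.
The distinct values are {0, 1, 3, 5, 7, 9, 11, 13, 15, 17, 19, 21, 23, 25, 27, 29, 31}; there are 17 of them.

17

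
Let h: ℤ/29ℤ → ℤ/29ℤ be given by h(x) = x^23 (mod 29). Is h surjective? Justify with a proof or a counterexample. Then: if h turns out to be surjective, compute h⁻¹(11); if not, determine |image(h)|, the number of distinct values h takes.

10

Since 29 is prime, the nonzero elements of ℤ/29ℤ form a cyclic group of order 28.
As gcd(23, 28) = 1, raising to the 23rd power is a bijection on this group: if u^23 ≡ v^23 then (uv^{−1})^23 = 1, and the only element of order dividing gcd(23, 28) = 1 is 1, so u = v.
With h(0) = 0 this makes h injective on all of ℤ/29ℤ, hence bijective (finite equal-size domain and codomain). In particular h is surjective.
Since h is surjective, we find the preimage of 11. The inverse of x ↦ x^23 on (ℤ/29ℤ)^× is x ↦ x^11, because 23·11 = 253 = 9·28 + 1 ≡ 1 (mod 28) and x^{28} = 1 for x ≠ 0 (Fermat). So h⁻¹(11) = 11^11 mod 29.
Repeated squaring mod 29: 11^1 ≡ 11, 11^2 ≡ 11² = 121 ≡ 5, 11^4 ≡ 5² = 25, 11^8 ≡ 25² = 625 ≡ 16. Since 11 = 8 + 2 + 1, 11^11 ≡ 16·5·11: 16·5 = 80 ≡ 22, then 22·11 = 242 ≡ 10. So 11^11 ≡ 10 (mod 29).
Hence h⁻¹(11) = 10.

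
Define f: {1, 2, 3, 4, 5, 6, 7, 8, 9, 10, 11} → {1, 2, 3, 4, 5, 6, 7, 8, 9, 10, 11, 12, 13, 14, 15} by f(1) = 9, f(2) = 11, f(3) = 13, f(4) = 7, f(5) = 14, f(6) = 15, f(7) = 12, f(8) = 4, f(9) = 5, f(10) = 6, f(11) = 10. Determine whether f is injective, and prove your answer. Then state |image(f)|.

11

The values f(1), …, f(11) are 9, 11, 13, 7, 14, 15, 12, 4, 5, 6, 10 — all distinct.
So f(u) = f(v) only when u = v, and f is injective.
The image of f is {4, 5, 6, 7, 9, 10, 11, 12, 13, 14, 15}, which has 11 elements.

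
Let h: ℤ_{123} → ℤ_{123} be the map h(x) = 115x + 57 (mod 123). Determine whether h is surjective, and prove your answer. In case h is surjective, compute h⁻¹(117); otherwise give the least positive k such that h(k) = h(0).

54

Since gcd(115, 123) = 1, 115 is invertible modulo 123. Euclid's algorithm: 123 = 1·115 + 8, 115 = 14·8 + 3, 8 = 2·3 + 2, 3 = 1·2 + 1; back-substituting gives 1 = 46·115 − 43·123, so 115⁻¹ ≡ 46 (mod 123).
For any y ∈ ℤ_{123}, x = 46(y − 57) mod 123 satisfies h(x) = 115·46(y − 57) + 57 ≡ y (since 115·46 ≡ 1 mod 123). So every y has a preimage.
Therefore h is surjective.
Since h is surjective, we compute h⁻¹(117): solve 115x + 57 ≡ 117 (mod 123), i.e. 115x ≡ 60 (mod 123).
Multiplying by 115⁻¹ = 46 gives x ≡ 46·60 = 2760 = 22·123 + 54 ≡ 54 (mod 123).
Check: h(54) = 115·54 + 57 = 6267 = 50·123 + 117 ≡ 117 (mod 123).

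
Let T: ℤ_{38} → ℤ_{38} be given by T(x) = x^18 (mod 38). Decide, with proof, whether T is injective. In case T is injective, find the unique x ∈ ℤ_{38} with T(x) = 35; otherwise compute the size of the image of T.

4

T(1) = 1^18 = 1.
T(3): Repeated squaring mod 38: 3^1 ≡ 3, 3^2 ≡ 3² = 9, 3^4 ≡ 9² = 81 ≡ 5, 3^8 ≡ 5² = 25, 3^16 ≡ 25² = 625 ≡ 17. Since 18 = 16 + 2, 3^18 ≡ 17·9: 17·9 = 153 ≡ 1. So 3^18 ≡ 1 (mod 38).
So T(1) = T(3) = 1 while 1 ≠ 3, therefore T is not injective.
Since T is not injective, we determine |image(T)|. Computing x^18 mod 38 for each x (by repeated squaring, reducing mod 38 at every step), the values T(0), T(1), …, T(37) are: 0, 1, 20, 1, 20, 1, 20, 1, 20, 1, 20, 1, 20, 1, 20, 1, 20, 1, 20, 19, 20, 1, 20, 1, 20, 1, 20, 1, 20, 1, 20, 1, 20, 1, 20, 1, 20, 1.
The distinct values are {0, 1, 19, 20}; there are 4 of them.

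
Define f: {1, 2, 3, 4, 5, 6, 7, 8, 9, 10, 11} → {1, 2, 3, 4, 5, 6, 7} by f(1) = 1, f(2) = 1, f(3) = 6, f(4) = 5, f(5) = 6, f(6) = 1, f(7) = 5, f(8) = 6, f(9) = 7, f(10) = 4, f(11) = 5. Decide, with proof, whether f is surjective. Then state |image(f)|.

No element maps to 2, so f is not surjective.
The image of f is {1, 4, 5, 6, 7}, which has 5 elements.

5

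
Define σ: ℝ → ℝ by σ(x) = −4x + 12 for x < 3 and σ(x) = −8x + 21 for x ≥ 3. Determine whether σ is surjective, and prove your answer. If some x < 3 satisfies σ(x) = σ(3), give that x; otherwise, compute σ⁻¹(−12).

33/8

Both pieces are strictly decreasing (slopes −4 and −8), so each is injective on its own interval.
The left piece maps (−∞, 3) onto (0, ∞); the right piece maps [3, ∞) onto (−∞, −3].
The union (0, ∞) ∪ (−∞, −3] omits the interval between 0 and −3; in particular 0 has no preimage. So σ is not surjective.
Because the two images are disjoint, no x < 3 has σ(x) = σ(3), so we compute σ⁻¹(−12): −12 lies in (−∞, −3], so solve −8x + 21 = −12: x = (−12 − 21)/(−8) = 33/8.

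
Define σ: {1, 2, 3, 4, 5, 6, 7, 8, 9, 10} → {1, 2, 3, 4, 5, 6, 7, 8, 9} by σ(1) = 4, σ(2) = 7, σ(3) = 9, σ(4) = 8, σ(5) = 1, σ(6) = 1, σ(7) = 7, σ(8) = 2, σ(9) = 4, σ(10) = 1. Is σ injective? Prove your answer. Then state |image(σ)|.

σ(5) = 1 = σ(6) with 5 ≠ 6, so σ is not injective.
The image of σ is {1, 2, 4, 7, 8, 9}, which has 6 elements.

6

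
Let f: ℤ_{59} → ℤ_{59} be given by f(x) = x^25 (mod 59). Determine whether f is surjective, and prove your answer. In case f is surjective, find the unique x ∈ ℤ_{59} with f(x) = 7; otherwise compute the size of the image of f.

21

Since 59 is prime, the nonzero elements of ℤ_{59} form a cyclic group of order 58.
As gcd(25, 58) = 1, raising to the 25th power is a bijection on this group: if x_1^25 ≡ x_2^25 then (x_1x_2^{−1})^25 = 1, and the only element of order dividing gcd(25, 58) = 1 is 1, so x_1 = x_2.
With f(0) = 0 this makes f injective on all of ℤ_{59}, hence bijective (finite equal-size domain and codomain). In particular f is surjective.
Since f is surjective, we find the preimage of 7. The inverse of x ↦ x^25 on (ℤ_{59})^× is x ↦ x^7, because 25·7 = 175 = 3·58 + 1 ≡ 1 (mod 58) and x^{58} = 1 for x ≠ 0 (Fermat). So f⁻¹(7) = 7^7 mod 59.
Repeated squaring mod 59: 7^1 ≡ 7, 7^2 ≡ 7² = 49, 7^4 ≡ 49² = 2401 ≡ 41. Since 7 = 4 + 2 + 1, 7^7 ≡ 41·49·7: 41·49 = 2009 ≡ 3, then 3·7 = 21. So 7^7 ≡ 21 (mod 59).
Hence f⁻¹(7) = 21.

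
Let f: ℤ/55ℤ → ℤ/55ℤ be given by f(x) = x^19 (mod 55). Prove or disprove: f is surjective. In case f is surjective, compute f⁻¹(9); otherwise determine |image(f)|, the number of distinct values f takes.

49

Computing x^19 mod 55 for each x (by repeated squaring, reducing mod 55 at every step), the values f(0), f(1), …, f(54) are: 0, 1, 28, 37, 14, 20, 46, 8, 7, 49, 10, 11, 23, 17, 4, 25, 31, 13, 52, 29, 5, 21, 33, 12, 39, 15, 36, 53, 2, 19, 40, 16, 43, 22, 34, 50, 26, 3, 42, 24, 30, 51, 38, 32, 44, 45, 6, 48, 47, 9, 35, 41, 18, 27, 54.
Every element of ℤ/55ℤ appears exactly once in this list, so f is a bijection, and in particular surjective.
Since f is surjective, we read off the preimage of 9 from the same table: f(49) = 9, so f⁻¹(9) = 49.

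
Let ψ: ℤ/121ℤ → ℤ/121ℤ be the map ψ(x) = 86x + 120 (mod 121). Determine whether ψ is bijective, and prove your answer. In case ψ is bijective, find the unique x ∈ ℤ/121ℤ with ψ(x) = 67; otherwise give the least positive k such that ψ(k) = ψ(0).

43

Suppose ψ(a) = ψ(b) in ℤ/121ℤ. Then 86a + 120 ≡ 86b + 120 (mod 121), thus 86(a − b) ≡ 0 (mod 121).
Since gcd(86, 121) = 1, 86 is invertible modulo 121, therefore a − b ≡ 0 (mod 121), i.e. a = b.
We now compute 86⁻¹ mod 121 explicitly. Euclid's algorithm: 121 = 1·86 + 35, 86 = 2·35 + 16, 35 = 2·16 + 3, 16 = 5·3 + 1; back-substituting gives 1 = 38·86 − 27·121, so 86⁻¹ ≡ 38 (mod 121).
Then y ↦ 38(y − 120) is a two-sided inverse to ψ, so every y ∈ ℤ/121ℤ has a preimage.
So ψ is bijective.
Since ψ is bijective, we compute ψ⁻¹(67): solve 86x + 120 ≡ 67 (mod 121), i.e. 86x ≡ 68 (mod 121).
Multiplying by 86⁻¹ = 38 gives x ≡ 38·68 = 2584 = 21·121 + 43 ≡ 43 (mod 121).
Check: ψ(43) = 86·43 + 120 = 3818 = 31·121 + 67 ≡ 67 (mod 121).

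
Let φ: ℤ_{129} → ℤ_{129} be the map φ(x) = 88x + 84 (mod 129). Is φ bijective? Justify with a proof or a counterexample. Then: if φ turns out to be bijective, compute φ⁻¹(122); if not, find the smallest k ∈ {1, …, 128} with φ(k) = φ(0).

62

Suppose φ(u) = φ(v) in ℤ_{129}. Then 88u + 84 ≡ 88v + 84 (mod 129), therefore 88(u − v) ≡ 0 (mod 129).
Since gcd(88, 129) = 1, 88 is invertible modulo 129, thus u − v ≡ 0 (mod 129), i.e. u = v.
We now compute 88⁻¹ mod 129 explicitly. Euclid's algorithm: 129 = 1·88 + 41, 88 = 2·41 + 6, 41 = 6·6 + 5, 6 = 1·5 + 1; back-substituting gives 1 = 22·88 − 15·129, so 88⁻¹ ≡ 22 (mod 129).
Then y ↦ 22(y − 84) is a two-sided inverse to φ, so every y ∈ ℤ_{129} has a preimage.
Therefore φ is bijective.
Since φ is bijective, we find φ⁻¹(122): we need 88x ≡ 122 − 84 ≡ 38 (mod 129). Using 88⁻¹ = 22: x ≡ 22·38 = 836 = 6·129 + 62, so x = 62.
Check: φ(62) = 88·62 + 84 = 5540 = 42·129 + 122 ≡ 122 (mod 129).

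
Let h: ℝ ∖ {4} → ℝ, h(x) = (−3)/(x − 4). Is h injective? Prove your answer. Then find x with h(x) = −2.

11/2

Suppose h(s) = h(t). Cross-multiplying: (−3)(t − 4) = (−3)(s − 4).
Expanding both sides and cancelling the symmetric terms leaves 3·(s − t) = 0. Since 3 ≠ 0, s = t. Therefore h is injective.
Solving h(x) = −2: cross-multiplying gives −3 = −2(x − 4), which rearranges to 2x = 11, so x = 11/2.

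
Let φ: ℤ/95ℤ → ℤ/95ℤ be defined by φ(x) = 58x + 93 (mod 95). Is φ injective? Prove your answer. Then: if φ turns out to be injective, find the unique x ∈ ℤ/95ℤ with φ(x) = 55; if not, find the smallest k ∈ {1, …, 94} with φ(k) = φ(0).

19

Recall: φ is injective when φ(u) = φ(v) forces u = v.
Suppose φ(u) = φ(v) in ℤ/95ℤ. Then 58u + 93 ≡ 58v + 93 (mod 95), therefore 58(u − v) ≡ 0 (mod 95).
Since gcd(58, 95) = 1, 58 is invertible modulo 95, therefore u − v ≡ 0 (mod 95), i.e. u = v.
Thus φ is injective.
We now compute 58⁻¹ mod 95 explicitly. Euclid's algorithm: 95 = 1·58 + 37, 58 = 1·37 + 21, 37 = 1·21 + 16, 21 = 1·16 + 5, 16 = 3·5 + 1; back-substituting gives 1 = 77·58 − 47·95, so 58⁻¹ ≡ 77 (mod 95).
Since φ is injective, we find φ⁻¹(55): we need 58x ≡ 55 − 93 ≡ 57 (mod 95). Using 58⁻¹ = 77: x ≡ 77·57 = 4389 = 46·95 + 19, so x = 19.
Check: φ(19) = 58·19 + 93 = 1195 = 12·95 + 55 ≡ 55 (mod 95).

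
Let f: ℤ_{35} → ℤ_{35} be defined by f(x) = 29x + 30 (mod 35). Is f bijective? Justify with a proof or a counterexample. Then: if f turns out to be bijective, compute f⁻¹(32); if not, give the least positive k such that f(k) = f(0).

Recall: f is injective when f(u) = f(v) forces u = v.
If f(u) = f(v), then 29u ≡ 29v (mod 35). Because gcd(29, 35) = 1, we may cancel 29 to get u ≡ v (mod 35).
We now compute 29⁻¹ mod 35 explicitly. Euclid's algorithm: 35 = 1·29 + 6, 29 = 4·6 + 5, 6 = 1·5 + 1; back-substituting gives 1 = 29·29 − 24·35, so 29⁻¹ ≡ 29 (mod 35).
For any y ∈ ℤ_{35}, x = 29(y − 30) mod 35 satisfies f(x) = 29·29(y − 30) + 30 ≡ y (since 29·29 ≡ 1 mod 35). So every y has a preimage.
Thus f is bijective.
Since f is bijective, we compute f⁻¹(32): solve 29x + 30 ≡ 32 (mod 35), i.e. 29x ≡ 2 (mod 35).
Multiplying by 29⁻¹ = 29 gives x ≡ 29·2 = 58 = 1·35 + 23 ≡ 23 (mod 35).
Check: f(23) = 29·23 + 30 = 697 = 19·35 + 32 ≡ 32 (mod 35).

23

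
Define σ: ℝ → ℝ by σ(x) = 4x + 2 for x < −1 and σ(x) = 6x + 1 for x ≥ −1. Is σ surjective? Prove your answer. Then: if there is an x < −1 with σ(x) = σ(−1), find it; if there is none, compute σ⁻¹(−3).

-7/4

Both pieces are strictly increasing (slopes 4 and 6), so each is injective on its own interval.
The left piece maps (−∞, −1) onto (−∞, −2); the right piece maps [−1, ∞) onto [−5, ∞).
The union (−∞, −2) ∪ [−5, ∞) covers ℝ, so σ is surjective.
For the follow-up: the images overlap, so an x < −1 with σ(x) = σ(−1) exists. σ(−1) = −5; solving 4x + 2 = −5 for x < −1 gives x = (−5 − 2)/4 = −7/4.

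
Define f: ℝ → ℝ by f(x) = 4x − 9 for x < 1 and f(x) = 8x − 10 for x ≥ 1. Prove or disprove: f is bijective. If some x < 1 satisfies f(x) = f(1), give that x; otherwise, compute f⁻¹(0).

Both pieces are strictly increasing (slopes 4 and 8), so each is injective on its own interval.
The left piece maps (−∞, 1) onto (−∞, −5); the right piece maps [1, ∞) onto [−2, ∞).
The images leave a gap (−5 has no preimage), so f is not surjective, hence not bijective.
Because the two images are disjoint, no x < 1 has f(x) = f(1), so we compute f⁻¹(0): 0 lies in [−2, ∞), so solve 8x − 10 = 0: x = (0 + 10)/8 = 5/4.

5/4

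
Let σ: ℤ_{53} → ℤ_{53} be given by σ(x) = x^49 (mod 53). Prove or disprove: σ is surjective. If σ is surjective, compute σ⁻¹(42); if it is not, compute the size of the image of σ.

13

Since 53 is prime, the nonzero elements of ℤ_{53} form a cyclic group of order 52.
As gcd(49, 52) = 1, raising to the 49th power is a bijection on this group: if x_1^49 ≡ x_2^49 then (x_1x_2^{−1})^49 = 1, and the only element of order dividing gcd(49, 52) = 1 is 1, so x_1 = x_2.
With σ(0) = 0 this makes σ injective on all of ℤ_{53}, hence bijective (finite equal-size domain and codomain). In particular σ is surjective.
Since σ is surjective, we find the preimage of 42. The inverse of x ↦ x^49 on (ℤ_{53})^× is x ↦ x^17, because 49·17 = 833 = 16·52 + 1 ≡ 1 (mod 52) and x^{52} = 1 for x ≠ 0 (Fermat). So σ⁻¹(42) = 42^17 mod 53.
Repeated squaring mod 53: 42^1 ≡ 42, 42^2 ≡ 42² = 1764 ≡ 15, 42^4 ≡ 15² = 225 ≡ 13, 42^8 ≡ 13² = 169 ≡ 10, 42^16 ≡ 10² = 100 ≡ 47. Since 17 = 16 + 1, 42^17 ≡ 47·42: 47·42 = 1974 ≡ 13. So 42^17 ≡ 13 (mod 53).
Hence σ⁻¹(42) = 13.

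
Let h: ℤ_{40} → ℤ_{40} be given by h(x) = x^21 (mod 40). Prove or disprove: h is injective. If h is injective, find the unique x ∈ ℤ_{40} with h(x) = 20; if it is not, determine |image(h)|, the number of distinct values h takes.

h(0) = 0^21 = 0.
h(10): Repeated squaring mod 40: 10^1 ≡ 10, 10^2 ≡ 10² = 100 ≡ 20, 10^4 ≡ 20² = 400 ≡ 0, 10^8 ≡ 0² = 0, 10^16 ≡ 0² = 0. Since 21 = 16 + 4 + 1, 10^21 ≡ 0·0·10: 0·0 = 0, then 0·10 = 0. So 10^21 ≡ 0 (mod 40).
So h(0) = h(10) = 0 while 0 ≠ 10, hence h is not injective.
Since h is not injective, we determine |image(h)|. Computing x^21 mod 40 for each x (by repeated squaring, reducing mod 40 at every step), the values h(0), h(1), …, h(39) are: 0, 1, 32, 3, 24, 5, 16, 7, 8, 9, 0, 11, 32, 13, 24, 15, 16, 17, 8, 19, 0, 21, 32, 23, 24, 25, 16, 27, 8, 29, 0, 31, 32, 33, 24, 35, 16, 37, 8, 39.
The distinct values are {0, 1, 3, 5, 7, 8, 9, 11, 13, 15, 16, 17, 19, 21, 23, 24, 25, 27, 29, 31, 32, 33, 35, 37, 39}; there are 25 of them.

25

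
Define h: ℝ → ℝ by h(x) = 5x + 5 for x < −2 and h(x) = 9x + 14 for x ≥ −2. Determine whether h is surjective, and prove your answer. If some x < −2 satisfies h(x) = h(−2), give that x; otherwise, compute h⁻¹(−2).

Both pieces are strictly increasing (slopes 5 and 9), so each is injective on its own interval.
The left piece maps (−∞, −2) onto (−∞, −5); the right piece maps [−2, ∞) onto [−4, ∞).
The union (−∞, −5) ∪ [−4, ∞) omits the interval between −5 and −4; in particular −5 has no preimage. So h is not surjective.
Because the two images are disjoint, no x < −2 has h(x) = h(−2), so we compute h⁻¹(−2): −2 lies in [−4, ∞), so solve 9x + 14 = −2: x = (−2 − 14)/9 = −16/9.

-16/9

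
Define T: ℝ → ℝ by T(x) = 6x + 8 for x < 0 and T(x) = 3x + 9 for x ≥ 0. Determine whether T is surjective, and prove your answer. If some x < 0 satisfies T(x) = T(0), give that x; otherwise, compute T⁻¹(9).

0

Both pieces are strictly increasing (slopes 6 and 3), so each is injective on its own interval.
The left piece maps (−∞, 0) onto (−∞, 8); the right piece maps [0, ∞) onto [9, ∞).
The union (−∞, 8) ∪ [9, ∞) omits the interval between 8 and 9; in particular 8 has no preimage. So T is not surjective.
Because the two images are disjoint, no x < 0 has T(x) = T(0), so we compute T⁻¹(9): 9 lies in [9, ∞), so solve 3x + 9 = 9: x = (9 − 9)/3 = 0.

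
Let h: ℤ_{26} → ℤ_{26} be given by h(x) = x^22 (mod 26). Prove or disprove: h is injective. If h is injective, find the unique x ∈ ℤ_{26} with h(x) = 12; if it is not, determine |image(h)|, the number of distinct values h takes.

h(12): Repeated squaring mod 26: 12^1 ≡ 12, 12^2 ≡ 12² = 144 ≡ 14, 12^4 ≡ 14² = 196 ≡ 14, 12^8 ≡ 14² = 196 ≡ 14, 12^16 ≡ 14² = 196 ≡ 14. Since 22 = 16 + 4 + 2, 12^22 ≡ 14·14·14: 14·14 = 196 ≡ 14, then 14·14 = 196 ≡ 14. So 12^22 ≡ 14 (mod 26).
h(14): Repeated squaring mod 26: 14^1 ≡ 14, 14^2 ≡ 14² = 196 ≡ 14, 14^4 ≡ 14² = 196 ≡ 14, 14^8 ≡ 14² = 196 ≡ 14, 14^16 ≡ 14² = 196 ≡ 14. Since 22 = 16 + 4 + 2, 14^22 ≡ 14·14·14: 14·14 = 196 ≡ 14, then 14·14 = 196 ≡ 14. So 14^22 ≡ 14 (mod 26).
So h(12) = h(14) = 14 while 12 ≠ 14, so h is not injective.
Since h is not injective, we determine |image(h)|. Computing x^22 mod 26 for each x (by repeated squaring, reducing mod 26 at every step), the values h(0), h(1), …, h(25) are: 0, 1, 10, 3, 22, 25, 4, 17, 12, 9, 16, 23, 14, 13, 14, 23, 16, 9, 12, 17, 4, 25, 22, 3, 10, 1.
The distinct values are {0, 1, 3, 4, 9, 10, 12, 13, 14, 16, 17, 22, 23, 25}; there are 14 of them.

14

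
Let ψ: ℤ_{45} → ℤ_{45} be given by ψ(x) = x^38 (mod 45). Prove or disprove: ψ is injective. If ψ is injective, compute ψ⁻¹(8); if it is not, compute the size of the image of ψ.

12

ψ(2): Repeated squaring mod 45: 2^1 ≡ 2, 2^2 ≡ 2² = 4, 2^4 ≡ 4² = 16, 2^8 ≡ 16² = 256 ≡ 31, 2^16 ≡ 31² = 961 ≡ 16, 2^32 ≡ 16² = 256 ≡ 31. Since 38 = 32 + 4 + 2, 2^38 ≡ 31·16·4: 31·16 = 496 ≡ 1, then 1·4 = 4. So 2^38 ≡ 4 (mod 45).
ψ(7): Repeated squaring mod 45: 7^1 ≡ 7, 7^2 ≡ 7² = 49 ≡ 4, 7^4 ≡ 4² = 16, 7^8 ≡ 16² = 256 ≡ 31, 7^16 ≡ 31² = 961 ≡ 16, 7^32 ≡ 16² = 256 ≡ 31. Since 38 = 32 + 4 + 2, 7^38 ≡ 31·16·4: 31·16 = 496 ≡ 1, then 1·4 = 4. So 7^38 ≡ 4 (mod 45).
So ψ(2) = ψ(7) = 4 while 2 ≠ 7, therefore ψ is not injective.
Since ψ is not injective, we determine |image(ψ)|. Computing x^38 mod 45 for each x (by repeated squaring, reducing mod 45 at every step), the values ψ(0), ψ(1), …, ψ(44) are: 0, 1, 4, 9, 16, 25, 36, 4, 19, 36, 10, 31, 9, 34, 16, 0, 31, 19, 9, 1, 40, 36, 34, 34, 36, 40, 1, 9, 19, 31, 0, 16, 34, 9, 31, 10, 36, 19, 4, 36, 25, 16, 9, 4, 1.
The distinct values are {0, 1, 4, 9, 10, 16, 19, 25, 31, 34, 36, 40}; there are 12 of them.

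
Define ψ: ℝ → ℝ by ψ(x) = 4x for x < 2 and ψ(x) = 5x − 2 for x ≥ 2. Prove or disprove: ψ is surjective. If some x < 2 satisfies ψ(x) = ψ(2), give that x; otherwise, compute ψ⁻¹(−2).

-1/2

Both pieces are strictly increasing (slopes 4 and 5), so each is injective on its own interval.
The left piece maps (−∞, 2) onto (−∞, 8); the right piece maps [2, ∞) onto [8, ∞).
These images together cover ℝ, so ψ is surjective.
Because the two images are disjoint, no x < 2 has ψ(x) = ψ(2), so we compute ψ⁻¹(−2): −2 lies in (−∞, 8), so solve 4x = −2: x = (−2 − 0)/4 = −1/2.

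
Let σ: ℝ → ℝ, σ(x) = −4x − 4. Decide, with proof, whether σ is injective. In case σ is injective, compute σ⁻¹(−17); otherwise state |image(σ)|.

Suppose σ(u) = σ(v). Then −4u − 4 = −4v − 4, so −4u = −4v, so u = v.
Therefore σ is injective.
Since σ is injective, we compute σ⁻¹(−17) = (−17 + 4)/(−4) = 13/4.

13/4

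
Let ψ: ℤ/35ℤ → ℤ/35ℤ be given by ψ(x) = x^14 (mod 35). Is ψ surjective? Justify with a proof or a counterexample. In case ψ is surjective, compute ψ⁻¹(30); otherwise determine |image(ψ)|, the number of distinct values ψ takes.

12

ψ(1) = 1^14 = 1.
ψ(6): Repeated squaring mod 35: 6^1 ≡ 6, 6^2 ≡ 6² = 36 ≡ 1, 6^4 ≡ 1² = 1, 6^8 ≡ 1² = 1. Since 14 = 8 + 4 + 2, 6^14 ≡ 1·1·1: 1·1 = 1, then 1·1 = 1. So 6^14 ≡ 1 (mod 35).
So ψ(1) = ψ(6) = 1 while 1 ≠ 6, thus ψ is not injective.
A non-injective map from the 35-element set ℤ/35ℤ to itself takes at most 34 distinct values, so it cannot be surjective. Hence ψ is not surjective.
Since ψ is not surjective, we determine |image(ψ)|. Computing x^14 mod 35 for each x (by repeated squaring, reducing mod 35 at every step), the values ψ(0), ψ(1), …, ψ(34) are: 0, 1, 4, 9, 16, 25, 1, 14, 29, 11, 30, 16, 4, 29, 21, 15, 11, 9, 9, 11, 15, 21, 29, 4, 16, 30, 11, 29, 14, 1, 25, 16, 9, 4, 1.
The distinct values are {0, 1, 4, 9, 11, 14, 15, 16, 21, 25, 29, 30}; there are 12 of them.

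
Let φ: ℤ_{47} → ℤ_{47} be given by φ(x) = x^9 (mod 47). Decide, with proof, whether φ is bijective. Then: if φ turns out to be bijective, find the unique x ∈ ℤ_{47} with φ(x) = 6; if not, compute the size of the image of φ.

9

Since 47 is prime, the nonzero elements of ℤ_{47} form a cyclic group of order 46.
As gcd(9, 46) = 1, raising to the 9th power is a bijection on this group: if x_1^9 ≡ x_2^9 then (x_1x_2^{−1})^9 = 1, and the only element of order dividing gcd(9, 46) = 1 is 1, so x_1 = x_2.
With φ(0) = 0 this makes φ injective on all of ℤ_{47}, hence bijective (finite equal-size domain and codomain). In particular φ is bijective.
Since φ is bijective, we find the preimage of 6. The inverse of x ↦ x^9 on (ℤ_{47})^× is x ↦ x^41, because 9·41 = 369 = 8·46 + 1 ≡ 1 (mod 46) and x^{46} = 1 for x ≠ 0 (Fermat). So φ⁻¹(6) = 6^41 mod 47.
Repeated squaring mod 47: 6^1 ≡ 6, 6^2 ≡ 6² = 36, 6^4 ≡ 36² = 1296 ≡ 27, 6^8 ≡ 27² = 729 ≡ 24, 6^16 ≡ 24² = 576 ≡ 12, 6^32 ≡ 12² = 144 ≡ 3. Since 41 = 32 + 8 + 1, 6^41 ≡ 3·24·6: 3·24 = 72 ≡ 25, then 25·6 = 150 ≡ 9. So 6^41 ≡ 9 (mod 47).
Hence φ⁻¹(6) = 9.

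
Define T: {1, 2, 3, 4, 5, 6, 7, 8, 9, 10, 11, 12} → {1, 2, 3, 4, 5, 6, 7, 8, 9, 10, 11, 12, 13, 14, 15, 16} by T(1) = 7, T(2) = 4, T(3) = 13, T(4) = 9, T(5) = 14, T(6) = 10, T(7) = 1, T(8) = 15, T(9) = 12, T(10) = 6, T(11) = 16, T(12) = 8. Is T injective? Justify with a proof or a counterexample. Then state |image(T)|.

The values T(1), …, T(12) are 7, 4, 13, 9, 14, 10, 1, 15, 12, 6, 16, 8 — all distinct.
So T(u) = T(v) only when u = v, and T is injective.
The image of T is {1, 4, 6, 7, 8, 9, 10, 12, 13, 14, 15, 16}, which has 12 elements.

12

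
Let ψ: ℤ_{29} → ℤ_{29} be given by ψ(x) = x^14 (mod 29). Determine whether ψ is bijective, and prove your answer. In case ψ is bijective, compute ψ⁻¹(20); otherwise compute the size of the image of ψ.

ψ(2): Repeated squaring mod 29: 2^1 ≡ 2, 2^2 ≡ 2² = 4, 2^4 ≡ 4² = 16, 2^8 ≡ 16² = 256 ≡ 24. Since 14 = 8 + 4 + 2, 2^14 ≡ 24·16·4: 24·16 = 384 ≡ 7, then 7·4 = 28. So 2^14 ≡ 28 (mod 29).
ψ(3): Repeated squaring mod 29: 3^1 ≡ 3, 3^2 ≡ 3² = 9, 3^4 ≡ 9² = 81 ≡ 23, 3^8 ≡ 23² = 529 ≡ 7. Since 14 = 8 + 4 + 2, 3^14 ≡ 7·23·9: 7·23 = 161 ≡ 16, then 16·9 = 144 ≡ 28. So 3^14 ≡ 28 (mod 29).
So ψ(2) = ψ(3) = 28 while 2 ≠ 3, so ψ is not injective, hence not bijective.
Since ψ is not bijective, we determine |image(ψ)|. Computing x^14 mod 29 for each x (by repeated squaring, reducing mod 29 at every step), the values ψ(0), ψ(1), …, ψ(28) are: 0, 1, 28, 28, 1, 1, 1, 1, 28, 1, 28, 28, 28, 1, 28, 28, 1, 28, 28, 28, 1, 28, 1, 1, 1, 1, 28, 28, 1.
The distinct values are {0, 1, 28}; there are 3 of them.

3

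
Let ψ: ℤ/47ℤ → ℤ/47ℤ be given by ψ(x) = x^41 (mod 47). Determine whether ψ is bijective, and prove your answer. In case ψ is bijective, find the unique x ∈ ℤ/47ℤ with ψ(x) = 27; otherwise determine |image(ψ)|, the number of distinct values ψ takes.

Since 47 is prime, the nonzero elements of ℤ/47ℤ form a cyclic group of order 46.
As gcd(41, 46) = 1, raising to the 41st power is a bijection on this group: if u^41 ≡ v^41 then (uv^{−1})^41 = 1, and the only element of order dividing gcd(41, 46) = 1 is 1, so u = v.
With ψ(0) = 0 this makes ψ injective on all of ℤ/47ℤ, hence bijective (finite equal-size domain and codomain). In particular ψ is bijective.
Since ψ is bijective, we find the preimage of 27. The inverse of x ↦ x^41 on (ℤ/47ℤ)^× is x ↦ x^9, because 41·9 = 369 = 8·46 + 1 ≡ 1 (mod 46) and x^{46} = 1 for x ≠ 0 (Fermat). So ψ⁻¹(27) = 27^9 mod 47.
Repeated squaring mod 47: 27^1 ≡ 27, 27^2 ≡ 27² = 729 ≡ 24, 27^4 ≡ 24² = 576 ≡ 12, 27^8 ≡ 12² = 144 ≡ 3. Since 9 = 8 + 1, 27^9 ≡ 3·27: 3·27 = 81 ≡ 34. So 27^9 ≡ 34 (mod 47).
Hence ψ⁻¹(27) = 34.

34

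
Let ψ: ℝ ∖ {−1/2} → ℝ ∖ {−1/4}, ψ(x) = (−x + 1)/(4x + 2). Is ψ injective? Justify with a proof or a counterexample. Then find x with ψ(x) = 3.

-5/13

Suppose ψ(u) = ψ(v). Cross-multiplying: (−u + 1)(4v + 2) = (−v + 1)(4u + 2).
Expanding both sides and cancelling the symmetric terms leaves −6·(u − v) = 0. Since −6 ≠ 0, u = v. Therefore ψ is injective.
Solving ψ(x) = 3: cross-multiplying gives −x + 1 = 3(4x + 2), which rearranges to −13x = 5, so x = −5/13.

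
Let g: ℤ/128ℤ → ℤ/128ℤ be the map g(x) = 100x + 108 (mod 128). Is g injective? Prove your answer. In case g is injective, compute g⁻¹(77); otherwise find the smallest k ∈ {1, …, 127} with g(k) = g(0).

We have gcd(100, 128) = 4 > 1. Taking a = 0 and b = 32: g(0) = 108 and g(32) = 100·32 + 108 = 3308 ≡ 108 (mod 128).
So g(0) = g(32) while 0 ≠ 32, thus g is not injective.
Since g is not injective, we find the least positive k with g(k) = g(0): this means 100k ≡ 0 (mod 128), i.e. 128 ∣ 100k. Since gcd(100, 128) = 4, dividing through by 4 this holds exactly when 32 ∣ 25k, and as gcd(25, 32) = 1, exactly when 32 ∣ k.
The smallest positive such k is 32.

32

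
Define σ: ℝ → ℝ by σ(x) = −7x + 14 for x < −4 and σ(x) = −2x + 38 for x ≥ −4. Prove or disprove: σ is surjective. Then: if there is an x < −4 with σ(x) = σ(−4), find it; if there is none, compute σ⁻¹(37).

Both pieces are strictly decreasing (slopes −7 and −2), so each is injective on its own interval.
The left piece maps (−∞, −4) onto (42, ∞); the right piece maps [−4, ∞) onto (−∞, 46].
The union (42, ∞) ∪ (−∞, 46] covers ℝ, so σ is surjective.
For the follow-up: the images overlap, so an x < −4 with σ(x) = σ(−4) exists. σ(−4) = 46; solving −7x + 14 = 46 for x < −4 gives x = (46 − 14)/(−7) = −32/7.

-32/7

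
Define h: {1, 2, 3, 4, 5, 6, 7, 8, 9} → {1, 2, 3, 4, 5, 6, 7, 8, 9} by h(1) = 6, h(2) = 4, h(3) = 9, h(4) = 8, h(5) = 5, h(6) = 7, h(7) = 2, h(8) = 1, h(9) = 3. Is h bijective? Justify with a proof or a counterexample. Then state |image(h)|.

9

The values 6, 4, 9, 8, 5, 7, 2, 1, 3 are a permutation of {1, 2, 3, 4, 5, 6, 7, 8, 9}: each element appears exactly once.
So h is injective and surjective, hence bijective.
The image of h is {1, 2, 3, 4, 5, 6, 7, 8, 9}, which has 9 elements.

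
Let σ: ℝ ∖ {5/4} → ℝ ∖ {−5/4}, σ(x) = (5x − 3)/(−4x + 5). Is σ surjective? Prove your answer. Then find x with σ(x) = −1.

For any y ≠ −5/4, solving y(−4x + 5) = 5x − 3 for x gives a well-defined x ≠ 5/4. So σ is surjective.
Solving σ(x) = −1: cross-multiplying gives 5x − 3 = −1(−4x + 5), which rearranges to 1x = −2, so x = −2.

-2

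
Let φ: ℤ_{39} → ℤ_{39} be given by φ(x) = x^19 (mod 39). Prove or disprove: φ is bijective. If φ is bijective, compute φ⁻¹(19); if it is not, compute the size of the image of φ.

7

Computing x^19 mod 39 for each x (by repeated squaring, reducing mod 39 at every step), the values φ(0), φ(1), …, φ(38) are: 0, 1, 11, 3, 4, 8, 33, 19, 5, 9, 10, 2, 12, 13, 14, 24, 16, 17, 21, 7, 32, 18, 22, 23, 15, 25, 26, 27, 37, 29, 30, 34, 20, 6, 31, 35, 36, 28, 38.
Every element of ℤ_{39} appears exactly once in this list, so φ is a bijection, and in particular bijective.
Since φ is bijective, we read off the preimage of 19 from the same table: φ(7) = 19, so φ⁻¹(19) = 7.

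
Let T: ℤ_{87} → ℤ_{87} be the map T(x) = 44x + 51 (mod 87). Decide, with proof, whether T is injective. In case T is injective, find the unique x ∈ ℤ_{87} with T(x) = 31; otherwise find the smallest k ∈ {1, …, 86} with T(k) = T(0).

47

By definition, injectivity means: for all a, b in the domain, T(a) = T(b) implies a = b.
Suppose T(a) = T(b) in ℤ_{87}. Then 44a + 51 ≡ 44b + 51 (mod 87), hence 44(a − b) ≡ 0 (mod 87).
Since gcd(44, 87) = 1, 44 is invertible modulo 87, therefore a − b ≡ 0 (mod 87), i.e. a = b.
Therefore T is injective.
We now compute 44⁻¹ mod 87 explicitly. Euclid's algorithm: 87 = 1·44 + 43, 44 = 1·43 + 1; back-substituting gives 1 = 2·44 − 1·87, so 44⁻¹ ≡ 2 (mod 87).
Since T is injective, we find T⁻¹(31): we need 44x ≡ 31 − 51 ≡ 67 (mod 87). Using 44⁻¹ = 2: x ≡ 2·67 = 134 = 1·87 + 47, so x = 47.
Check: T(47) = 44·47 + 51 = 2119 = 24·87 + 31 ≡ 31 (mod 87).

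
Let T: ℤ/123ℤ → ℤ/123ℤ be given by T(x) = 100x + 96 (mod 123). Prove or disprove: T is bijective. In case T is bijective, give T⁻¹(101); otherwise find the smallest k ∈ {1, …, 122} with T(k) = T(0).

Suppose T(x_1) = T(x_2) in ℤ/123ℤ. Then 100x_1 + 96 ≡ 100x_2 + 96 (mod 123), thus 100(x_1 − x_2) ≡ 0 (mod 123).
Since gcd(100, 123) = 1, 100 is invertible modulo 123, so x_1 − x_2 ≡ 0 (mod 123), i.e. x_1 = x_2.
We now compute 100⁻¹ mod 123 explicitly. Euclid's algorithm: 123 = 1·100 + 23, 100 = 4·23 + 8, 23 = 2·8 + 7, 8 = 1·7 + 1; back-substituting gives 1 = 16·100 − 13·123, so 100⁻¹ ≡ 16 (mod 123).
For any y ∈ ℤ/123ℤ, x = 16(y − 96) mod 123 satisfies T(x) = 100·16(y − 96) + 96 ≡ y (since 100·16 ≡ 1 mod 123). So every y has a preimage.
Therefore T is bijective.
Since T is bijective, we compute T⁻¹(101): solve 100x + 96 ≡ 101 (mod 123), i.e. 100x ≡ 5 (mod 123).
Multiplying by 100⁻¹ = 16 gives x ≡ 16·5 = 80 ≡ 80 (mod 123).
Check: T(80) = 100·80 + 96 = 8096 = 65·123 + 101 ≡ 101 (mod 123).

80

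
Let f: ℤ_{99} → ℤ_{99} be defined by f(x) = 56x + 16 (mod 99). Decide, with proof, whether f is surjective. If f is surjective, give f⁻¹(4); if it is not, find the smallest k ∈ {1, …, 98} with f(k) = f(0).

Recall that surjectivity means every element of the codomain has a preimage under f.
Since gcd(56, 99) = 1, 56 is invertible modulo 99. Euclid's algorithm: 99 = 1·56 + 43, 56 = 1·43 + 13, 43 = 3·13 + 4, 13 = 3·4 + 1; back-substituting gives 1 = 23·56 − 13·99, so 56⁻¹ ≡ 23 (mod 99).
Then y ↦ 23(y − 16) is a two-sided inverse to f, so every y ∈ ℤ_{99} has a preimage.
So f is surjective.
Since f is surjective, we compute f⁻¹(4): solve 56x + 16 ≡ 4 (mod 99), i.e. 56x ≡ 87 (mod 99).
Multiplying by 56⁻¹ = 23 gives x ≡ 23·87 = 2001 = 20·99 + 21 ≡ 21 (mod 99).
Check: f(21) = 56·21 + 16 = 1192 = 12·99 + 4 ≡ 4 (mod 99).

21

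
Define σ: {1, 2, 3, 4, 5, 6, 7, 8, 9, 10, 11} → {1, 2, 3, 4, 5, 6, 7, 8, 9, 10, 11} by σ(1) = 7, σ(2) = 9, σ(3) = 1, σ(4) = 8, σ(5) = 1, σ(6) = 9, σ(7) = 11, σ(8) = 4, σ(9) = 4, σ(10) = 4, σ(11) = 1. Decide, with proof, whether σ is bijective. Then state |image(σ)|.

6

σ(3) = 1 = σ(5) with 3 ≠ 5, so σ is not injective, hence not bijective.
The image of σ is {1, 4, 7, 8, 9, 11}, which has 6 elements.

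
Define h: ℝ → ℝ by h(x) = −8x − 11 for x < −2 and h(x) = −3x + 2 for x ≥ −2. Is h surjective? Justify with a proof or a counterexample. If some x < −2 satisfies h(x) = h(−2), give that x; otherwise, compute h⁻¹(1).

Both pieces are strictly decreasing (slopes −8 and −3), so each is injective on its own interval.
The left piece maps (−∞, −2) onto (5, ∞); the right piece maps [−2, ∞) onto (−∞, 8].
The union (5, ∞) ∪ (−∞, 8] covers ℝ, so h is surjective.
For the follow-up: the images overlap, so an x < −2 with h(x) = h(−2) exists. h(−2) = 8; solving −8x − 11 = 8 for x < −2 gives x = (8 + 11)/(−8) = −19/8.

-19/8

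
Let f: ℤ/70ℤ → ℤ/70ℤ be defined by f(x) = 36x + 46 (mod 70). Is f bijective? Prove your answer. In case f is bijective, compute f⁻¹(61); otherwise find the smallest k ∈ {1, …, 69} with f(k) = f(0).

We have gcd(36, 70) = 2 > 1. Taking s = 0 and t = 35: f(0) = 46 and f(35) = 36·35 + 46 = 1306 ≡ 46 (mod 70).
So f(0) = f(35) while 0 ≠ 35, therefore f is not injective, hence not bijective.
Since f is not bijective, we find the least positive k with f(k) = f(0): this means 36k ≡ 0 (mod 70), i.e. 70 ∣ 36k. Since gcd(36, 70) = 2, dividing through by 2 this holds exactly when 35 ∣ 18k, and as gcd(18, 35) = 1, exactly when 35 ∣ k.
The smallest positive such k is 35.

35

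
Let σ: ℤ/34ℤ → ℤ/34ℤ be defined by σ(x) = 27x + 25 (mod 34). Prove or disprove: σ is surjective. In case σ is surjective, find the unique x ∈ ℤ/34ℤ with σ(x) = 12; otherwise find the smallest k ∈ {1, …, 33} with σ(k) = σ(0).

31

Since gcd(27, 34) = 1, 27 is invertible modulo 34. Euclid's algorithm: 34 = 1·27 + 7, 27 = 3·7 + 6, 7 = 1·6 + 1; back-substituting gives 1 = 29·27 − 23·34, so 27⁻¹ ≡ 29 (mod 34).
For any y ∈ ℤ/34ℤ, x = 29(y − 25) mod 34 satisfies σ(x) = 27·29(y − 25) + 25 ≡ y (since 27·29 ≡ 1 mod 34). So every y has a preimage.
Hence σ is surjective.
Since σ is surjective, we compute σ⁻¹(12): solve 27x + 25 ≡ 12 (mod 34), i.e. 27x ≡ 21 (mod 34).
Multiplying by 27⁻¹ = 29 gives x ≡ 29·21 = 609 = 17·34 + 31 ≡ 31 (mod 34).
Check: σ(31) = 27·31 + 25 = 862 = 25·34 + 12 ≡ 12 (mod 34).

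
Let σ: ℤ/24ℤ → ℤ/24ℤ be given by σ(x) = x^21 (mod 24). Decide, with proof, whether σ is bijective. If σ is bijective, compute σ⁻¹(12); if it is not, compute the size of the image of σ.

15

σ(0) = 0^21 = 0.
σ(6): Repeated squaring mod 24: 6^1 ≡ 6, 6^2 ≡ 6² = 36 ≡ 12, 6^4 ≡ 12² = 144 ≡ 0, 6^8 ≡ 0² = 0, 6^16 ≡ 0² = 0. Since 21 = 16 + 4 + 1, 6^21 ≡ 0·0·6: 0·0 = 0, then 0·6 = 0. So 6^21 ≡ 0 (mod 24).
So σ(0) = σ(6) = 0 while 0 ≠ 6, therefore σ is not injective, hence not bijective.
Since σ is not bijective, we determine |image(σ)|. Computing x^21 mod 24 for each x (by repeated squaring, reducing mod 24 at every step), the values σ(0), σ(1), …, σ(23) are: 0, 1, 8, 3, 16, 5, 0, 7, 8, 9, 16, 11, 0, 13, 8, 15, 16, 17, 0, 19, 8, 21, 16, 23.
The distinct values are {0, 1, 3, 5, 7, 8, 9, 11, 13, 15, 16, 17, 19, 21, 23}; there are 15 of them.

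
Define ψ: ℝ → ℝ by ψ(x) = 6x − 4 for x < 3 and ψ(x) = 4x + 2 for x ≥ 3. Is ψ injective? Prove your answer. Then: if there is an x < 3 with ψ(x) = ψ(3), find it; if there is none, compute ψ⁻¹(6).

Both pieces are strictly increasing (slopes 6 and 4), so each is injective on its own interval.
The left piece maps (−∞, 3) onto (−∞, 14); the right piece maps [3, ∞) onto [14, ∞).
These images are disjoint, so no value is attained by both pieces. Hence ψ is injective.
Because the two images are disjoint, no x < 3 has ψ(x) = ψ(3), so we compute ψ⁻¹(6): 6 lies in (−∞, 14), so solve 6x − 4 = 6: x = (6 + 4)/6 = 5/3.

5/3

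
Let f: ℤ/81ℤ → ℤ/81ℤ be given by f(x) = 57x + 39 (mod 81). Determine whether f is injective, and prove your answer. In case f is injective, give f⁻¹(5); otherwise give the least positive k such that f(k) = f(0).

We have gcd(57, 81) = 3 > 1. Taking a = 0 and b = 27: f(0) = 39 and f(27) = 57·27 + 39 = 1578 ≡ 39 (mod 81).
So f(0) = f(27) while 0 ≠ 27, hence f is not injective.
Since f is not injective, we find the least positive k with f(k) = f(0): this means 57k ≡ 0 (mod 81), i.e. 81 ∣ 57k. Since gcd(57, 81) = 3, dividing through by 3 this holds exactly when 27 ∣ 19k, and as gcd(19, 27) = 1, exactly when 27 ∣ k.
The smallest positive such k is 27.

27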